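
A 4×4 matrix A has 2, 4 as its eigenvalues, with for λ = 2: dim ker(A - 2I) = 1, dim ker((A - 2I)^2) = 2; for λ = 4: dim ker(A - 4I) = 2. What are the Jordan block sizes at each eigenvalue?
Jordan blocks: (2, 2), (4, 1), (4, 1)

λ = 2: successive nullity increments [1, 1] count blocks of size ≥ k; block sizes are [2].
λ = 4: successive nullity increments [2] count blocks of size ≥ k; block sizes are [1, 1].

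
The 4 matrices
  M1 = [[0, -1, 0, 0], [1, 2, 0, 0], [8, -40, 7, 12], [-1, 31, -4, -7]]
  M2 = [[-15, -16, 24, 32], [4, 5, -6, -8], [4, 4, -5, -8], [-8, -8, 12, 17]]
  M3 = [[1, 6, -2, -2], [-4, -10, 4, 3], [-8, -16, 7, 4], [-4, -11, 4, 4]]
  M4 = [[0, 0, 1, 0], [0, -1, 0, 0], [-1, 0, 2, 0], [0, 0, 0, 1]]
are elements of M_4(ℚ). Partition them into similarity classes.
Characteristic polynomials: χ_{M1} = (x - 1)^3(x + 1), χ_{M2} = (x - 1)^3(x + 1), χ_{M3} = (x - 1)^3(x + 1), χ_{M4} = (x - 1)^3(x + 1).

{M1, M3, M4}: invariant factors x - 1, (x - 1)^2(x + 1).

{M2}: invariant factors x - 1, x - 1, (x - 1)(x + 1).

Matrices are similar if and only if their invariant-factor lists agree; the partition into similarity classes is {M1, M3, M4}, {M2}.

2 classes: {M1, M3, M4}, {M2}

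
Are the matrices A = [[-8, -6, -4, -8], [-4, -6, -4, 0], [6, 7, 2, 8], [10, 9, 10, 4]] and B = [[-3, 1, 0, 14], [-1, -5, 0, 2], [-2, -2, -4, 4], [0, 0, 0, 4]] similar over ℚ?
Two matrices over a field are similar if and only if they have the same invariant factors.

Both A and B have characteristic polynomial (x - 4)(x + 4)^3 and minimal polynomial (x - 4)(x + 4)^2. Computing further, both have invariant factors x + 4, (x - 4)(x + 4)^2. Hence A and B are similar.

Yes.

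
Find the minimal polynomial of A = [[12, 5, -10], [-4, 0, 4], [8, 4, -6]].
The characteristic polynomial factors as (x - 2)^3. The minimal polynomial is ∏(x - λ)^{k_λ} where k_λ is the size of the largest Jordan block at λ.

For λ = 2: rank(A - 2I) = 1, and the largest Jordan block has size 2 (the smallest k with rank((A - 2I)^k) = rank((A - 2I)^(k+1))).

So m_A(x) = (x - 2)^2.

m_A(x) = (x - 2)^2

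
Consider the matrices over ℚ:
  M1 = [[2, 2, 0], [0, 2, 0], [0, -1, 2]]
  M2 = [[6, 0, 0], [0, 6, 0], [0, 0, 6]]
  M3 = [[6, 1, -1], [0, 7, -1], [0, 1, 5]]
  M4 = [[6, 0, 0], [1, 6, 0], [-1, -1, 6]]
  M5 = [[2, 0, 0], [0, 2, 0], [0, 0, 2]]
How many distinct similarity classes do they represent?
5 classes: {M1}, {M2}, {M3}, {M4}, {M5}

Characteristic polynomials: χ_{M1} = (x - 2)^3, χ_{M2} = (x - 6)^3, χ_{M3} = (x - 6)^3, χ_{M4} = (x - 6)^3, χ_{M5} = (x - 2)^3.

{M1}: invariant factors x - 2, (x - 2)^2.

{M2}: invariant factors x - 6, x - 6, x - 6.

{M3}: invariant factors x - 6, (x - 6)^2.

{M4}: invariant factors (x - 6)^3.

{M5}: invariant factors x - 2, x - 2, x - 2.

Matrices are similar if and only if their invariant-factor lists agree; the partition into similarity classes is {M1}, {M2}, {M3}, {M4}, {M5}.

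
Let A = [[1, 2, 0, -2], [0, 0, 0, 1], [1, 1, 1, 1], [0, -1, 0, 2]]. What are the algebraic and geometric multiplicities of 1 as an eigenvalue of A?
The characteristic polynomial is (x - 1)^4, so the factor x - 1 appears with exponent 4: the algebraic multiplicity is 4.

rank(A - I) = 2, so the eigenspace has dimension 4 - 2 = 2: the geometric multiplicity is 2.

Since 2 < 4, A is not diagonalizable.

algebraic multiplicity 4, geometric multiplicity 2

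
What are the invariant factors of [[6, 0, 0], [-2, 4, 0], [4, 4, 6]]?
The Jordan structure of A has elementary divisors (x - 4), (x - 6), (x - 6). Arranging the block sizes at each eigenvalue in decreasing order and taking row products gives the invariant factors.

Invariant factors (smallest first, each dividing the next): x - 6, (x - 6)(x - 4).

Check: the last factor (x - 6)(x - 4) is the minimal polynomial, and the product (x - 6)^2(x - 4) is the characteristic polynomial.

x - 6, (x - 6)(x - 4)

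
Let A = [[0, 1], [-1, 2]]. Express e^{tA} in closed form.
A has Jordan form J = [[1, 1], [0, 1]] with A = PJP^{-1}, so e^{tA} = P e^{tJ} P^{-1}.

For a Jordan block J_k(λ), e^{tJ_k(λ)} = e^{λt} · (I + tN + t^2 N^2/2! + ... + t^{k-1} N^{k-1}/(k-1)!) where N is the nilpotent superdiagonal part.

Assembling the blocks and conjugating back gives the entries of e^{tA} as shown above.

e^{tA} = [[(1 - t)*e^{t}, t*e^{t}], [-t*e^{t}, (t + 1)*e^{t}]]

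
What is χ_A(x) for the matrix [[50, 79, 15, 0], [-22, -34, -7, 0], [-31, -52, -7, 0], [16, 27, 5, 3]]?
χ_A(x) = (x - 3)^4

xI - A = [[x - 50, -79, -15, 0], [22, x + 34, 7, 0], [31, 52, x + 7, 0], [-16, -27, -5, x - 3]].

Expanding det(xI - A) along the first row:
det(xI - A) = + (x - 50)·det([[x + 34, 7, 0], [52, x + 7, 0], [-27, -5, x - 3]]) - (-79)·det([[22, 7, 0], [31, x + 7, 0], [-16, -5, x - 3]]) + (-15)·det([[22, x + 34, 0], [31, 52, 0], [-16, -27, x - 3]]) - (0)·det([[22, x + 34, 7], [31, 52, x + 7], [-16, -27, -5]]).

Evaluating gives χ_A(x) = x^4 - 12x^3 + 54x^2 - 108x + 81 = (x - 3)^4.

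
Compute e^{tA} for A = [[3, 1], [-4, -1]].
A has Jordan form J = [[1, 1], [0, 1]] with A = PJP^{-1}, so e^{tA} = P e^{tJ} P^{-1}.

For a Jordan block J_k(λ), e^{tJ_k(λ)} = e^{λt} · (I + tN + t^2 N^2/2! + ... + t^{k-1} N^{k-1}/(k-1)!) where N is the nilpotent superdiagonal part.

Assembling the blocks and conjugating back gives the entries of e^{tA} as shown above.

e^{tA} = [[(2*t + 1)*e^{t}, t*e^{t}], [-4*t*e^{t}, (1 - 2*t)*e^{t}]]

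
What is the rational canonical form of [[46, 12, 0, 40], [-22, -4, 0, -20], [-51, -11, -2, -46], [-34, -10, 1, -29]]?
The invariant factors of A (the non-unit diagonal entries of the Smith normal form of xI - A over ℚ[x]) are x - 2, (x - 5)(x - 2)^2, each dividing the next. The characteristic polynomial is their product, (x - 5)(x - 2)^3.

The rational canonical form is the block-diagonal matrix of companion matrices C(f_i):
R = [[2, 0, 0, 0], [0, 0, 0, 20], [0, 1, 0, -24], [0, 0, 1, 9]].

R = [[2, 0, 0, 0], [0, 0, 0, 20], [0, 1, 0, -24], [0, 0, 1, 9]]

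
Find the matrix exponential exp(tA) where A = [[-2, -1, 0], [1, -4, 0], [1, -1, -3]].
e^{tA} = [[(t + 1)*e^{-3*t}, -t*e^{-3*t}, 0], [t*e^{-3*t}, (1 - t)*e^{-3*t}, 0], [t*e^{-3*t}, -t*e^{-3*t}, e^{-3*t}]]

A has Jordan form J = [[-3, 1, 0], [0, -3, 0], [0, 0, -3]] with A = PJP^{-1}, so e^{tA} = P e^{tJ} P^{-1}.

For a Jordan block J_k(λ), e^{tJ_k(λ)} = e^{λt} · (I + tN + t^2 N^2/2! + ... + t^{k-1} N^{k-1}/(k-1)!) where N is the nilpotent superdiagonal part.

Assembling the blocks and conjugating back gives the entries of e^{tA} as shown above.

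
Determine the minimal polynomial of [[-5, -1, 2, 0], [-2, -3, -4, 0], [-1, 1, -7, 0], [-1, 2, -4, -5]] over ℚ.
The characteristic polynomial factors as (x + 5)^4. The minimal polynomial is ∏(x - λ)^{k_λ} where k_λ is the size of the largest Jordan block at λ.

For λ = -5: rank(A + 5I) = 2, and the largest Jordan block has size 3 (the smallest k with rank((A + 5I)^k) = rank((A + 5I)^(k+1))).

So m_A(x) = (x + 5)^3.

m_A(x) = (x + 5)^3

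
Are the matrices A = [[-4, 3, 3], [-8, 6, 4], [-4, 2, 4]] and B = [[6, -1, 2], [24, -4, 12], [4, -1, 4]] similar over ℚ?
Two matrices over a field are similar if and only if they have the same invariant factors.

Both A and B have characteristic polynomial (x - 2)^3 and minimal polynomial (x - 2)^2. Computing further, both have invariant factors x - 2, (x - 2)^2. Hence A and B are similar.

Yes.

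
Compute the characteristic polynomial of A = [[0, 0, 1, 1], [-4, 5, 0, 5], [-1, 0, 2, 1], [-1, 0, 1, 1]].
xI - A = [[x, 0, -1, -1], [4, x - 5, 0, -5], [1, 0, x - 2, -1], [1, 0, -1, x - 1]].

Expanding det(xI - A) along the first row:
det(xI - A) = + (x)·det([[x - 5, 0, -5], [0, x - 2, -1], [0, -1, x - 1]]) - (0)·det([[4, 0, -5], [1, x - 2, -1], [1, -1, x - 1]]) + (-1)·det([[4, x - 5, -5], [1, 0, -1], [1, 0, x - 1]]) - (-1)·det([[4, x - 5, 0], [1, 0, x - 2], [1, 0, -1]]).

Evaluating gives χ_A(x) = x^4 - 8x^3 + 18x^2 - 16x + 5 = (x - 5)(x - 1)^3.

χ_A(x) = (x - 5)(x - 1)^3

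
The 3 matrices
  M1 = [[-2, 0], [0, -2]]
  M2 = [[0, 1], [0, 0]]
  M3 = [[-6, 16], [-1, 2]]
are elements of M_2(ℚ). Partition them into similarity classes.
3 classes: {M1}, {M2}, {M3}

Characteristic polynomials: χ_{M1} = (x + 2)^2, χ_{M2} = x^2, χ_{M3} = (x + 2)^2.

{M1}: invariant factors x + 2, x + 2.

{M2}: invariant factors x^2.

{M3}: invariant factors (x + 2)^2.

Matrices are similar if and only if their invariant-factor lists agree; the partition into similarity classes is {M1}, {M2}, {M3}.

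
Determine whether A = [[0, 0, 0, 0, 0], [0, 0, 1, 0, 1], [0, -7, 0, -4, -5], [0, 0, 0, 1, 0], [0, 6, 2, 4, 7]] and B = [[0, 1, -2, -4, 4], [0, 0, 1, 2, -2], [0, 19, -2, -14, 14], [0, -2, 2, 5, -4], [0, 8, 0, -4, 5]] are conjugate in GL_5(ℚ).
Yes.

Two matrices over a field are similar if and only if they have the same invariant factors.

Both A and B have characteristic polynomial x(x - 5)(x - 1)^3 and minimal polynomial x(x - 5)(x - 1)^2. Computing further, both have invariant factors x - 1, x(x - 5)(x - 1)^2. Hence A and B are similar.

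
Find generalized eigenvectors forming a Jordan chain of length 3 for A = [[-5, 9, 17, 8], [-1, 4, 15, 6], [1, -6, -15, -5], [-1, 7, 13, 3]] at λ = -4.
We seek v_1 ∈ ker((A + 4I)^3) \ ker((A + 4I)^2), then set v_{i+1} = (A + 4I) v_i.

One such chain is v_1 = [[0, -2, 1, 0]]^T, v_2 = [[-1, -1, 1, -1]]^T, v_3 = [[1, 2, -1, 0]]^T. Check: (A + 4I) v_3 = [[0, 0, 0, 0]]^T = 0.

v_1 = [[0, -2, 1, 0]]^T, v_2 = [[-1, -1, 1, -1]]^T, v_3 = [[1, 2, -1, 0]]^T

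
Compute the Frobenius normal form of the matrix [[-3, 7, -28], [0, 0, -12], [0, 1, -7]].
R = [[-3, 0, 0], [0, 0, -12], [0, 1, -7]]

The invariant factors of A (the non-unit diagonal entries of the Smith normal form of xI - A over ℚ[x]) are x + 3, (x + 3)(x + 4), each dividing the next. The characteristic polynomial is their product, (x + 3)^2(x + 4).

The rational canonical form is the block-diagonal matrix of companion matrices C(f_i):
R = [[-3, 0, 0], [0, 0, -12], [0, 1, -7]].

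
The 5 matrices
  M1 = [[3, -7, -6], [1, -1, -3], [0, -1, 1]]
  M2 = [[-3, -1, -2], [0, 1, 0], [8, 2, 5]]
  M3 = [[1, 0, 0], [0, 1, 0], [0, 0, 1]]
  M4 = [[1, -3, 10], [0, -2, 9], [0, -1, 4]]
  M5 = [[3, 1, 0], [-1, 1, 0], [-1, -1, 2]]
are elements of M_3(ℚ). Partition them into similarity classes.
4 classes: {M1, M4}, {M2}, {M3}, {M5}

Characteristic polynomials: χ_{M1} = (x - 1)^3, χ_{M2} = (x - 1)^3, χ_{M3} = (x - 1)^3, χ_{M4} = (x - 1)^3, χ_{M5} = (x - 2)^3.

{M1, M4}: invariant factors (x - 1)^3.

{M2}: invariant factors x - 1, (x - 1)^2.

{M3}: invariant factors x - 1, x - 1, x - 1.

{M5}: invariant factors x - 2, (x - 2)^2.

Matrices are similar if and only if their invariant-factor lists agree; the partition into similarity classes is {M1, M4}, {M2}, {M3}, {M5}.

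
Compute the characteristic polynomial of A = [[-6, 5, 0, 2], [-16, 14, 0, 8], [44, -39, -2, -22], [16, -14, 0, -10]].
χ_A(x) = (x - 2)(x + 2)^3

xI - A = [[x + 6, -5, 0, -2], [16, x - 14, 0, -8], [-44, 39, x + 2, 22], [-16, 14, 0, x + 10]].

Expanding det(xI - A) along the first row:
det(xI - A) = + (x + 6)·det([[x - 14, 0, -8], [39, x + 2, 22], [14, 0, x + 10]]) - (-5)·det([[16, 0, -8], [-44, x + 2, 22], [-16, 0, x + 10]]) + (0)·det([[16, x - 14, -8], [-44, 39, 22], [-16, 14, x + 10]]) - (-2)·det([[16, x - 14, 0], [-44, 39, x + 2], [-16, 14, 0]]).

Evaluating gives χ_A(x) = x^4 + 4x^3 - 16x - 16 = (x - 2)(x + 2)^3.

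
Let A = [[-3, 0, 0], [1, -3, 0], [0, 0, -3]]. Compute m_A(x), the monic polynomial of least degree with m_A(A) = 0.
The characteristic polynomial factors as (x + 3)^3. The minimal polynomial is ∏(x - λ)^{k_λ} where k_λ is the size of the largest Jordan block at λ.

For λ = -3: rank(A + 3I) = 1, and the largest Jordan block has size 2 (the smallest k with rank((A + 3I)^k) = rank((A + 3I)^(k+1))).

So m_A(x) = (x + 3)^2.

m_A(x) = (x + 3)^2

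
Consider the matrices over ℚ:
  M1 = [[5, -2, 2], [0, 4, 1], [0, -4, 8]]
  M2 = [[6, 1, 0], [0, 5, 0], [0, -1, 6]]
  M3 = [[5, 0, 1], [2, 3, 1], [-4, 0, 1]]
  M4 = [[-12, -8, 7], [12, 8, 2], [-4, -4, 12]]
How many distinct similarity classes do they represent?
Characteristic polynomials: χ_{M1} = (x - 6)^2(x - 5), χ_{M2} = (x - 6)^2(x - 5), χ_{M3} = (x - 3)^3, χ_{M4} = (x - 6)^2(x + 4).

{M1}: invariant factors (x - 6)^2(x - 5).

{M2}: invariant factors x - 6, (x - 6)(x - 5).

{M3}: invariant factors x - 3, (x - 3)^2.

{M4}: invariant factors (x - 6)^2(x + 4).

Matrices are similar if and only if their invariant-factor lists agree; the partition into similarity classes is {M1}, {M2}, {M3}, {M4}.

4 classes: {M1}, {M2}, {M3}, {M4}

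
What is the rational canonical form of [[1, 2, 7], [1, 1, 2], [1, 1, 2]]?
The invariant factors of A (the non-unit diagonal entries of the Smith normal form of xI - A over ℚ[x]) are x(x^2 - 4x - 6), each dividing the next. The characteristic polynomial is their product, x(x^2 - 4x - 6).

The rational canonical form is the block-diagonal matrix of companion matrices C(f_i):
R = [[0, 0, 0], [1, 0, 6], [0, 1, 4]].

Note the characteristic polynomial does not split into linear factors over ℚ, so A has no Jordan form over ℚ; the rational canonical form exists over any field.

R = [[0, 0, 0], [1, 0, 6], [0, 1, 4]]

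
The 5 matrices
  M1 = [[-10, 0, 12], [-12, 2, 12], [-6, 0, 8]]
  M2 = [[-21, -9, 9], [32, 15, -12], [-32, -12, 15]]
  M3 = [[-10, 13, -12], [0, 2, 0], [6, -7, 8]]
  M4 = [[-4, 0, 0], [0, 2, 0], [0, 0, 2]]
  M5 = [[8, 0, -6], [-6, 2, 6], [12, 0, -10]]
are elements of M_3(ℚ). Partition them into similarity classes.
Characteristic polynomials: χ_{M1} = (x - 2)^2(x + 4), χ_{M2} = (x - 3)^3, χ_{M3} = (x - 2)^2(x + 4), χ_{M4} = (x - 2)^2(x + 4), χ_{M5} = (x - 2)^2(x + 4).

{M1, M4, M5}: invariant factors x - 2, (x - 2)(x + 4).

{M2}: invariant factors x - 3, (x - 3)^2.

{M3}: invariant factors (x - 2)^2(x + 4).

Matrices are similar if and only if their invariant-factor lists agree; the partition into similarity classes is {M1, M4, M5}, {M2}, {M3}.

3 classes: {M1, M4, M5}, {M2}, {M3}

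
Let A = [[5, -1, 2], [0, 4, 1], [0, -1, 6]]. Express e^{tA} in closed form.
e^{tA} = [[e^{5*t}, t*(-t - 2)*e^{5*t}/2, t*(t + 4)*e^{5*t}/2], [0, (1 - t)*e^{5*t}, t*e^{5*t}], [0, -t*e^{5*t}, (t + 1)*e^{5*t}]]

A has Jordan form J = [[5, 1, 0], [0, 5, 1], [0, 0, 5]] with A = PJP^{-1}, so e^{tA} = P e^{tJ} P^{-1}.

For a Jordan block J_k(λ), e^{tJ_k(λ)} = e^{λt} · (I + tN + t^2 N^2/2! + ... + t^{k-1} N^{k-1}/(k-1)!) where N is the nilpotent superdiagonal part.

Assembling the blocks and conjugating back gives the entries of e^{tA} as shown above.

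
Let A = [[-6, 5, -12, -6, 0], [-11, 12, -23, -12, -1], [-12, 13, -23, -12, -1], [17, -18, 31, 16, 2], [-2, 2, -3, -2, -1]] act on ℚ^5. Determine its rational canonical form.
R = [[0, 0, 0, 0, -16], [1, 0, 0, 0, -12], [0, 1, 0, 0, 6], [0, 0, 1, 0, 10], [0, 0, 0, 1, -2]]

The invariant factors of A (the non-unit diagonal entries of the Smith normal form of xI - A over ℚ[x]) are (x - 2)(x + 4)(x^3 - 2x - 2), each dividing the next. The characteristic polynomial is their product, (x - 2)(x + 4)(x^3 - 2x - 2).

The rational canonical form is the block-diagonal matrix of companion matrices C(f_i):
R = [[0, 0, 0, 0, -16], [1, 0, 0, 0, -12], [0, 1, 0, 0, 6], [0, 0, 1, 0, 10], [0, 0, 0, 1, -2]].

Note the characteristic polynomial does not split into linear factors over ℚ, so A has no Jordan form over ℚ; the rational canonical form exists over any field.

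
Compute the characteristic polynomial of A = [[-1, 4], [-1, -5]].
χ_A(x) = (x + 3)^2

xI - A = [[x + 1, -4], [1, x + 5]].

Expanding det(xI - A) along the first row:
det(xI - A) = + (x + 1)·det([[x + 5]]) - (-4)·det([[1]]).

Evaluating gives χ_A(x) = x^2 + 6x + 9 = (x + 3)^2.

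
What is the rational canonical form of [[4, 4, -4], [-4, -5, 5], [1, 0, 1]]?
The invariant factors of A (the non-unit diagonal entries of the Smith normal form of xI - A over ℚ[x]) are x^3 - x + 4, each dividing the next. The characteristic polynomial is their product, x^3 - x + 4.

The rational canonical form is the block-diagonal matrix of companion matrices C(f_i):
R = [[0, 0, -4], [1, 0, 1], [0, 1, 0]].

Note the characteristic polynomial does not split into linear factors over ℚ, so A has no Jordan form over ℚ; the rational canonical form exists over any field.

R = [[0, 0, -4], [1, 0, 1], [0, 1, 0]]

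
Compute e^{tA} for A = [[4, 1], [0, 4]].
A has Jordan form J = [[4, 1], [0, 4]] with A = PJP^{-1}, so e^{tA} = P e^{tJ} P^{-1}.

For a Jordan block J_k(λ), e^{tJ_k(λ)} = e^{λt} · (I + tN + t^2 N^2/2! + ... + t^{k-1} N^{k-1}/(k-1)!) where N is the nilpotent superdiagonal part.

Assembling the blocks and conjugating back gives the entries of e^{tA} as shown above.

e^{tA} = [[e^{4*t}, t*e^{4*t}], [0, e^{4*t}]]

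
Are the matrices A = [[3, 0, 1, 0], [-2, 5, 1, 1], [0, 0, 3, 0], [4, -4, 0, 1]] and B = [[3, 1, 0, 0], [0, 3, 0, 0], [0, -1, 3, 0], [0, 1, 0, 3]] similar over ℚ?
Both have characteristic polynomial (x - 3)^4 and minimal polynomial (x - 3)^2. But rank(A - 3I) = 2 for A while rank(B - 3I) = 1 for B, so the number of Jordan blocks at λ = 3 differs. A and B are not similar.

No.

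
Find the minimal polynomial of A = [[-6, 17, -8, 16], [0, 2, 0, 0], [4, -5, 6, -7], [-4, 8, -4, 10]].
m_A(x) = (x - 4)^2(x - 2)^2

The characteristic polynomial factors as (x - 4)^2(x - 2)^2. The minimal polynomial is ∏(x - λ)^{k_λ} where k_λ is the size of the largest Jordan block at λ.

For λ = 2: rank(A - 2I) = 3, and the largest Jordan block has size 2 (the smallest k with rank((A - 2I)^k) = rank((A - 2I)^(k+1))).
For λ = 4: rank(A - 4I) = 3, and the largest Jordan block has size 2 (the smallest k with rank((A - 4I)^k) = rank((A - 4I)^(k+1))).

So m_A(x) = (x - 4)^2(x - 2)^2.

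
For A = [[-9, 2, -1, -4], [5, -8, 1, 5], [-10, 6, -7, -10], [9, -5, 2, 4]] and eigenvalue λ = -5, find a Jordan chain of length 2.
v_1 = [[1, 3, -7, 2]]^T, v_2 = [[1, -1, 2, -2]]^T

We seek v_1 ∈ ker((A + 5I)^2) \ ker(A + 5I), then set v_{i+1} = (A + 5I) v_i.

One such chain is v_1 = [[1, 3, -7, 2]]^T, v_2 = [[1, -1, 2, -2]]^T. Check: (A + 5I) v_2 = [[0, 0, 0, 0]]^T = 0.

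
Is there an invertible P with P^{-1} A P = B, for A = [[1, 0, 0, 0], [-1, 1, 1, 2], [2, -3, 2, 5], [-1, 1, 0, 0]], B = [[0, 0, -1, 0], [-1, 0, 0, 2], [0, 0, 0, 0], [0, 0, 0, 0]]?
No.

trace(A) = 4 but trace(B) = 0. The trace is a similarity invariant, so A and B are not similar.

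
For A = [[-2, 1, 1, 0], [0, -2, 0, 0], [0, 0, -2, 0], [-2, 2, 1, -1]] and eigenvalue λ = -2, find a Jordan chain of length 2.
We seek v_1 ∈ ker((A + 2I)^2) \ ker(A + 2I), then set v_{i+1} = (A + 2I) v_i.

One such chain is v_1 = [[0, 1, 0, 0]]^T, v_2 = [[1, 0, 0, 2]]^T. Check: (A + 2I) v_2 = [[0, 0, 0, 0]]^T = 0.

v_1 = [[0, 1, 0, 0]]^T, v_2 = [[1, 0, 0, 2]]^T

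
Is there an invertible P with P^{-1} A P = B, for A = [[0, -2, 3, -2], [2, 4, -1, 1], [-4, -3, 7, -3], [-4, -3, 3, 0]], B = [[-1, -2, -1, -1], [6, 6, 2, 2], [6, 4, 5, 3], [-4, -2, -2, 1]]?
Yes.

Two matrices over a field are similar if and only if they have the same invariant factors.

Both A and B have characteristic polynomial (x - 3)^3(x - 2) and minimal polynomial (x - 3)^3(x - 2). Computing further, both have invariant factors (x - 3)^3(x - 2). Hence A and B are similar.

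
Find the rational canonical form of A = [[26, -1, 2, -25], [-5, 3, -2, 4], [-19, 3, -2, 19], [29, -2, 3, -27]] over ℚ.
R = [[0, 0, 0, -9], [1, 0, 0, 0], [0, 1, 0, -6], [0, 0, 1, 0]]

The invariant factors of A (the non-unit diagonal entries of the Smith normal form of xI - A over ℚ[x]) are (x^2 + 3)^2, each dividing the next. The characteristic polynomial is their product, (x^2 + 3)^2.

The rational canonical form is the block-diagonal matrix of companion matrices C(f_i):
R = [[0, 0, 0, -9], [1, 0, 0, 0], [0, 1, 0, -6], [0, 0, 1, 0]].

Note the characteristic polynomial does not split into linear factors over ℚ, so A has no Jordan form over ℚ; the rational canonical form exists over any field.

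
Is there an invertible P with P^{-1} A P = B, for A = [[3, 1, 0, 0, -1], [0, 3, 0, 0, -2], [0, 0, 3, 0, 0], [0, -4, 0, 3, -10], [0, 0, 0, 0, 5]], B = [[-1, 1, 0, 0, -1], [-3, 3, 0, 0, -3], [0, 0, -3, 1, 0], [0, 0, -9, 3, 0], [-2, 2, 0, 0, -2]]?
No.

trace(A) = 17 but trace(B) = 0. The trace is a similarity invariant, so A and B are not similar.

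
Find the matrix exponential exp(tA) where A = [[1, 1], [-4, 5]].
A has Jordan form J = [[3, 1], [0, 3]] with A = PJP^{-1}, so e^{tA} = P e^{tJ} P^{-1}.

For a Jordan block J_k(λ), e^{tJ_k(λ)} = e^{λt} · (I + tN + t^2 N^2/2! + ... + t^{k-1} N^{k-1}/(k-1)!) where N is the nilpotent superdiagonal part.

Assembling the blocks and conjugating back gives the entries of e^{tA} as shown above.

e^{tA} = [[(1 - 2*t)*e^{3*t}, t*e^{3*t}], [-4*t*e^{3*t}, (2*t + 1)*e^{3*t}]]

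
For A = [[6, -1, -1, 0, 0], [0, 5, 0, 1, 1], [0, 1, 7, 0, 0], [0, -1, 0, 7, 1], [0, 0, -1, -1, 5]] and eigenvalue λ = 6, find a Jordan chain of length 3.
v_1 = [[-1, -1, 2, 0, -1]]^T, v_2 = [[-1, 0, 1, 0, -1]]^T, v_3 = [[-1, -1, 1, -1, 0]]^T

We seek v_1 ∈ ker((A - 6I)^3) \ ker((A - 6I)^2), then set v_{i+1} = (A - 6I) v_i.

One such chain is v_1 = [[-1, -1, 2, 0, -1]]^T, v_2 = [[-1, 0, 1, 0, -1]]^T, v_3 = [[-1, -1, 1, -1, 0]]^T. Check: (A - 6I) v_3 = [[0, 0, 0, 0, 0]]^T = 0.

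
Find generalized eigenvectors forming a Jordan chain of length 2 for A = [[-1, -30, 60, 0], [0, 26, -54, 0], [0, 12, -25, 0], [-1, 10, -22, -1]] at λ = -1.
We seek v_1 ∈ ker((A + I)^2) \ ker(A + I), then set v_{i+1} = (A + I) v_i.

One such chain is v_1 = [[-5, 4, 2, 2]]^T, v_2 = [[0, 0, 0, 1]]^T. Check: (A + I) v_2 = [[0, 0, 0, 0]]^T = 0.

v_1 = [[-5, 4, 2, 2]]^T, v_2 = [[0, 0, 0, 1]]^T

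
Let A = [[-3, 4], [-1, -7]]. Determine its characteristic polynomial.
xI - A = [[x + 3, -4], [1, x + 7]].

Expanding det(xI - A) along the first row:
det(xI - A) = + (x + 3)·det([[x + 7]]) - (-4)·det([[1]]).

Evaluating gives χ_A(x) = x^2 + 10x + 25 = (x + 5)^2.

χ_A(x) = (x + 5)^2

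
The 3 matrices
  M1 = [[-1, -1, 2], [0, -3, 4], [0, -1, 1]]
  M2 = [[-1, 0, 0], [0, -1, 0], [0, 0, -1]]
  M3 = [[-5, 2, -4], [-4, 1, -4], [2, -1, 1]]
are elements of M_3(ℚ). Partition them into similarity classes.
2 classes: {M1, M3}, {M2}

Characteristic polynomials: χ_{M1} = (x + 1)^3, χ_{M2} = (x + 1)^3, χ_{M3} = (x + 1)^3.

{M1, M3}: invariant factors x + 1, (x + 1)^2.

{M2}: invariant factors x + 1, x + 1, x + 1.

Matrices are similar if and only if their invariant-factor lists agree; the partition into similarity classes is {M1, M3}, {M2}.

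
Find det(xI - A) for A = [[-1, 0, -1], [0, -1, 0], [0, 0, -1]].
xI - A = [[x + 1, 0, 1], [0, x + 1, 0], [0, 0, x + 1]].

Expanding det(xI - A) along the first row:
det(xI - A) = + (x + 1)·det([[x + 1, 0], [0, x + 1]]) - (0)·det([[0, 0], [0, x + 1]]) + (1)·det([[0, x + 1], [0, 0]]).

Evaluating gives χ_A(x) = x^3 + 3x^2 + 3x + 1 = (x + 1)^3.

χ_A(x) = (x + 1)^3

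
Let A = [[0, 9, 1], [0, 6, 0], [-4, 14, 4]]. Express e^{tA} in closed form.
A has Jordan form J = [[2, 1, 0], [0, 2, 0], [0, 0, 6]] with A = PJP^{-1}, so e^{tA} = P e^{tJ} P^{-1}.

For a Jordan block J_k(λ), e^{tJ_k(λ)} = e^{λt} · (I + tN + t^2 N^2/2! + ... + t^{k-1} N^{k-1}/(k-1)!) where N is the nilpotent superdiagonal part.

Assembling the blocks and conjugating back gives the entries of e^{tA} as shown above.

e^{tA} = [[(1 - 2*t)*e^{2*t}, (t + 2*e^{4*t} - 2)*e^{2*t}, t*e^{2*t}], [0, e^{6*t}, 0], [-4*t*e^{2*t}, (2*t + 3*e^{4*t} - 3)*e^{2*t}, (2*t + 1)*e^{2*t}]]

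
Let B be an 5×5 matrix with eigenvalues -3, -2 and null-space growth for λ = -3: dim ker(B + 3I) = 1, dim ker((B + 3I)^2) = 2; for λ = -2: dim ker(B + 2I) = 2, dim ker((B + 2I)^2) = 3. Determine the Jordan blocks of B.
Jordan blocks: (-3, 2), (-2, 2), (-2, 1)

λ = -3: successive nullity increments [1, 1] count blocks of size ≥ k; block sizes are [2].
λ = -2: successive nullity increments [2, 1] count blocks of size ≥ k; block sizes are [2, 1].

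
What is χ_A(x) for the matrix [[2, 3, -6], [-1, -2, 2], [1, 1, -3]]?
xI - A = [[x - 2, -3, 6], [1, x + 2, -2], [-1, -1, x + 3]].

Expanding det(xI - A) along the first row:
det(xI - A) = + (x - 2)·det([[x + 2, -2], [-1, x + 3]]) - (-3)·det([[1, -2], [-1, x + 3]]) + (6)·det([[1, x + 2], [-1, -1]]).

Evaluating gives χ_A(x) = x^3 + 3x^2 + 3x + 1 = (x + 1)^3.

χ_A(x) = (x + 1)^3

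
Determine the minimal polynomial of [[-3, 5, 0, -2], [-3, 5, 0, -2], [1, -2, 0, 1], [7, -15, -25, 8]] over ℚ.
The characteristic polynomial factors as x^2(x - 5)^2. The minimal polynomial is ∏(x - λ)^{k_λ} where k_λ is the size of the largest Jordan block at λ.

For λ = 0: rank(A) = 3, and the largest Jordan block has size 2 (the smallest k with rank(A^k) = rank(A^(k+1))).
For λ = 5: rank(A - 5I) = 3, and the largest Jordan block has size 2 (the smallest k with rank((A - 5I)^k) = rank((A - 5I)^(k+1))).

So m_A(x) = x^2(x - 5)^2.

m_A(x) = x^2(x - 5)^2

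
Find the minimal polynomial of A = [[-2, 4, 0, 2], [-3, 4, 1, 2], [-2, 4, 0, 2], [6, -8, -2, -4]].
The characteristic polynomial factors as x^3(x + 2). The minimal polynomial is ∏(x - λ)^{k_λ} where k_λ is the size of the largest Jordan block at λ.

For λ = -2: rank(A + 2I) = 3, and the largest Jordan block has size 1 (the smallest k with rank((A + 2I)^k) = rank((A + 2I)^(k+1))).
For λ = 0: rank(A) = 2, and the largest Jordan block has size 2 (the smallest k with rank(A^k) = rank(A^(k+1))).

So m_A(x) = x^2(x + 2).

m_A(x) = x^2(x + 2)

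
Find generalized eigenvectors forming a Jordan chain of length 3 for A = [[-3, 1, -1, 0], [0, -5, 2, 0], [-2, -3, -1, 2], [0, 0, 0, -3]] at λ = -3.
v_1 = [[0, 1, 1, 0]]^T, v_2 = [[0, 0, -1, 0]]^T, v_3 = [[1, -2, -2, 0]]^T

We seek v_1 ∈ ker((A + 3I)^3) \ ker((A + 3I)^2), then set v_{i+1} = (A + 3I) v_i.

One such chain is v_1 = [[0, 1, 1, 0]]^T, v_2 = [[0, 0, -1, 0]]^T, v_3 = [[1, -2, -2, 0]]^T. Check: (A + 3I) v_3 = [[0, 0, 0, 0]]^T = 0.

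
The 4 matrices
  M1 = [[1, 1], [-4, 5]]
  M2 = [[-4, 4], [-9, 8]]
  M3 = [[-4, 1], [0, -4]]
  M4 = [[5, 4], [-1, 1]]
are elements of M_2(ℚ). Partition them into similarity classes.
Characteristic polynomials: χ_{M1} = (x - 3)^2, χ_{M2} = (x - 2)^2, χ_{M3} = (x + 4)^2, χ_{M4} = (x - 3)^2.

{M1, M4}: invariant factors (x - 3)^2.

{M2}: invariant factors (x - 2)^2.

{M3}: invariant factors (x + 4)^2.

Matrices are similar if and only if their invariant-factor lists agree; the partition into similarity classes is {M1, M4}, {M2}, {M3}.

3 classes: {M1, M4}, {M2}, {M3}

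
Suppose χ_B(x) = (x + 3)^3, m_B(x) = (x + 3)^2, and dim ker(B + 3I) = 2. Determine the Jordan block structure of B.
λ = -3: algebraic multiplicity 3 (exponent in χ_B), largest block size 2 (exponent in m_B), 2 blocks (geometric multiplicity). These force block sizes [2, 1].

Jordan blocks: (-3, 2), (-3, 1)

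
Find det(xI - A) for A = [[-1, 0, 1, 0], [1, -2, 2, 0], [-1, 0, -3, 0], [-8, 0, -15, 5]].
χ_A(x) = (x - 5)(x + 2)^3

xI - A = [[x + 1, 0, -1, 0], [-1, x + 2, -2, 0], [1, 0, x + 3, 0], [8, 0, 15, x - 5]].

Expanding det(xI - A) along the first row:
det(xI - A) = + (x + 1)·det([[x + 2, -2, 0], [0, x + 3, 0], [0, 15, x - 5]]) - (0)·det([[-1, -2, 0], [1, x + 3, 0], [8, 15, x - 5]]) + (-1)·det([[-1, x + 2, 0], [1, 0, 0], [8, 0, x - 5]]) - (0)·det([[-1, x + 2, -2], [1, 0, x + 3], [8, 0, 15]]).

Evaluating gives χ_A(x) = x^4 + x^3 - 18x^2 - 52x - 40 = (x - 5)(x + 2)^3.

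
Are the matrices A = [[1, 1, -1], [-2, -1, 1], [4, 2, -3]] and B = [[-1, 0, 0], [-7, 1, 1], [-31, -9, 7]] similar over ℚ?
trace(A) = -3 but trace(B) = 7. The trace is a similarity invariant, so A and B are not similar.

No.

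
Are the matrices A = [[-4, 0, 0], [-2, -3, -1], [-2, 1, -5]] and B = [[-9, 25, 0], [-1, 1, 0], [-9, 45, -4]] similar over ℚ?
Yes.

Two matrices over a field are similar if and only if they have the same invariant factors.

Both A and B have characteristic polynomial (x + 4)^3 and minimal polynomial (x + 4)^2. Computing further, both have invariant factors x + 4, (x + 4)^2. Hence A and B are similar.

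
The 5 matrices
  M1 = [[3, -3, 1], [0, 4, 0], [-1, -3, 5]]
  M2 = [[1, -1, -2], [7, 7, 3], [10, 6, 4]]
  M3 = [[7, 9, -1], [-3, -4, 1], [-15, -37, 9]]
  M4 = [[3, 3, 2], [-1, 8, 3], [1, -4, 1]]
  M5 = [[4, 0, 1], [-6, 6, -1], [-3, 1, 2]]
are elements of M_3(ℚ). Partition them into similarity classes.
2 classes: {M1}, {M2, M3, M4, M5}

Characteristic polynomials: χ_{M1} = (x - 4)^3, χ_{M2} = (x - 4)^3, χ_{M3} = (x - 4)^3, χ_{M4} = (x - 4)^3, χ_{M5} = (x - 4)^3.

{M1}: invariant factors x - 4, (x - 4)^2.

{M2, M3, M4, M5}: invariant factors (x - 4)^3.

Matrices are similar if and only if their invariant-factor lists agree; the partition into similarity classes is {M1}, {M2, M3, M4, M5}.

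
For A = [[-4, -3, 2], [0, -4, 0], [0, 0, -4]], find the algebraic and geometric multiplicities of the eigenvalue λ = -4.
The characteristic polynomial is (x + 4)^3, so the factor x + 4 appears with exponent 3: the algebraic multiplicity is 3.

rank(A + 4I) = 1, so the eigenspace has dimension 3 - 1 = 2: the geometric multiplicity is 2.

Since 2 < 3, A is not diagonalizable.

algebraic multiplicity 3, geometric multiplicity 2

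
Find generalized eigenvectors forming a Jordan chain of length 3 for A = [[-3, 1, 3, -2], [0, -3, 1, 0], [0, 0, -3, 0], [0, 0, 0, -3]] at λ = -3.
We seek v_1 ∈ ker((A + 3I)^3) \ ker((A + 3I)^2), then set v_{i+1} = (A + 3I) v_i.

One such chain is v_1 = [[0, 0, 1, 2]]^T, v_2 = [[-1, 1, 0, 0]]^T, v_3 = [[1, 0, 0, 0]]^T. Check: (A + 3I) v_3 = [[0, 0, 0, 0]]^T = 0.

v_1 = [[0, 0, 1, 2]]^T, v_2 = [[-1, 1, 0, 0]]^T, v_3 = [[1, 0, 0, 0]]^T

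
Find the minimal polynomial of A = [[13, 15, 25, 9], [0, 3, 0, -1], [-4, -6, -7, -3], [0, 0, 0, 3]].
The characteristic polynomial factors as (x - 3)^4. The minimal polynomial is ∏(x - λ)^{k_λ} where k_λ is the size of the largest Jordan block at λ.

For λ = 3: rank(A - 3I) = 2, and the largest Jordan block has size 2 (the smallest k with rank((A - 3I)^k) = rank((A - 3I)^(k+1))).

So m_A(x) = (x - 3)^2.

m_A(x) = (x - 3)^2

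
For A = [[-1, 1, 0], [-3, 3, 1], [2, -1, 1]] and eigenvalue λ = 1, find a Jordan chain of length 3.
v_1 = [[0, 0, 1]]^T, v_2 = [[0, 1, 0]]^T, v_3 = [[1, 2, -1]]^T

We seek v_1 ∈ ker((A - I)^3) \ ker((A - I)^2), then set v_{i+1} = (A - I) v_i.

One such chain is v_1 = [[0, 0, 1]]^T, v_2 = [[0, 1, 0]]^T, v_3 = [[1, 2, -1]]^T. Check: (A - I) v_3 = [[0, 0, 0]]^T = 0.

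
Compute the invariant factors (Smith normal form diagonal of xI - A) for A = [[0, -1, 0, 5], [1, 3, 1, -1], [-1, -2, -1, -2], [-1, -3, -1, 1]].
x^2(x - 2)(x - 1)

The Jordan structure of A has elementary divisors x^2, (x - 1), (x - 2). Arranging the block sizes at each eigenvalue in decreasing order and taking row products gives the invariant factors.

Invariant factors (smallest first, each dividing the next): x^2(x - 2)(x - 1).

Check: the last factor x^2(x - 2)(x - 1) is the minimal polynomial, and the product x^2(x - 2)(x - 1) is the characteristic polynomial.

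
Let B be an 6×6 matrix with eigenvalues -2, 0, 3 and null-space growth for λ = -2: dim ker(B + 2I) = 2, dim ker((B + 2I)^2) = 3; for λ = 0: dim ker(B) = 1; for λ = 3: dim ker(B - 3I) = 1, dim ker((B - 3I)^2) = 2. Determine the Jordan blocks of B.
λ = -2: successive nullity increments [2, 1] count blocks of size ≥ k; block sizes are [2, 1].
λ = 0: successive nullity increments [1] count blocks of size ≥ k; block sizes are [1].
λ = 3: successive nullity increments [1, 1] count blocks of size ≥ k; block sizes are [2].

Jordan blocks: (-2, 2), (-2, 1), (0, 1), (3, 2)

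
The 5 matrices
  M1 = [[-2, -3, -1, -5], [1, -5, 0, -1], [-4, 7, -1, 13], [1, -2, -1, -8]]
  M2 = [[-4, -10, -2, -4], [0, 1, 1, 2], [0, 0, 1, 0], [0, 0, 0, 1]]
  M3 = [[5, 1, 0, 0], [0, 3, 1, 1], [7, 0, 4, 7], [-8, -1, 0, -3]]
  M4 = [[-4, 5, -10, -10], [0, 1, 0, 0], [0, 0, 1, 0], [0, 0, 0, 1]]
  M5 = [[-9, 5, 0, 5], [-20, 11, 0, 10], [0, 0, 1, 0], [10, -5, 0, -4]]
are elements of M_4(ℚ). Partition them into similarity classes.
4 classes: {M1}, {M2}, {M3}, {M4, M5}

Characteristic polynomials: χ_{M1} = (x + 4)^4, χ_{M2} = (x - 1)^3(x + 4), χ_{M3} = (x - 4)^3(x + 3), χ_{M4} = (x - 1)^3(x + 4), χ_{M5} = (x - 1)^3(x + 4).

{M1}: invariant factors (x + 4)^2, (x + 4)^2.

{M2}: invariant factors x - 1, (x - 1)^2(x + 4).

{M3}: invariant factors (x - 4)^3(x + 3).

{M4, M5}: invariant factors x - 1, x - 1, (x - 1)(x + 4).

Matrices are similar if and only if their invariant-factor lists agree; the partition into similarity classes is {M1}, {M2}, {M3}, {M4, M5}.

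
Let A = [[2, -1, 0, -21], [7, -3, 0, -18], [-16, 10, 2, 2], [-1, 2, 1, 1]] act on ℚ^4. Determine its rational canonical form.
The invariant factors of A (the non-unit diagonal entries of the Smith normal form of xI - A over ℚ[x]) are (x^2 - x + 6)^2, each dividing the next. The characteristic polynomial is their product, (x^2 - x + 6)^2.

The rational canonical form is the block-diagonal matrix of companion matrices C(f_i):
R = [[0, 0, 0, -36], [1, 0, 0, 12], [0, 1, 0, -13], [0, 0, 1, 2]].

Note the characteristic polynomial does not split into linear factors over ℚ, so A has no Jordan form over ℚ; the rational canonical form exists over any field.

R = [[0, 0, 0, -36], [1, 0, 0, 12], [0, 1, 0, -13], [0, 0, 1, 2]]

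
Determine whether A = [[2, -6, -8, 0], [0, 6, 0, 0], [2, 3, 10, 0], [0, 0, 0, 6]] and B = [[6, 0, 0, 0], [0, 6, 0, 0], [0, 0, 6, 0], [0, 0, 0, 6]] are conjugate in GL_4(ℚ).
Both have characteristic polynomial (x - 6)^4, but the minimal polynomial of A is (x - 6)^2 while the minimal polynomial of B is x - 6. The minimal polynomial is a similarity invariant, so A and B are not similar.

No.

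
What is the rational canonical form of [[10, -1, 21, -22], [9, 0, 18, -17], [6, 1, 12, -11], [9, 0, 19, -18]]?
R = [[0, 0, 0, -16], [1, 0, 0, -12], [0, 1, 0, 4], [0, 0, 1, 4]]

The invariant factors of A (the non-unit diagonal entries of the Smith normal form of xI - A over ℚ[x]) are (x - 4)(x^3 - 4x - 4), each dividing the next. The characteristic polynomial is their product, (x - 4)(x^3 - 4x - 4).

The rational canonical form is the block-diagonal matrix of companion matrices C(f_i):
R = [[0, 0, 0, -16], [1, 0, 0, -12], [0, 1, 0, 4], [0, 0, 1, 4]].

Note the characteristic polynomial does not split into linear factors over ℚ, so A has no Jordan form over ℚ; the rational canonical form exists over any field.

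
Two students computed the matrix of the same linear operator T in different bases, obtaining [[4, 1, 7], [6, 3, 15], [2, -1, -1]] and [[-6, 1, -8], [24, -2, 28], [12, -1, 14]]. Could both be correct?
Two matrices over a field are similar if and only if they have the same invariant factors.

Both A and B have characteristic polynomial x^2(x - 6) and minimal polynomial x^2(x - 6). Computing further, both have invariant factors x^2(x - 6). Hence A and B are similar.

Yes.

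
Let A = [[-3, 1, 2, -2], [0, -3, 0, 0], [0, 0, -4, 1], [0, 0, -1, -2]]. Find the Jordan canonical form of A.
J = [[-3, 1, 0, 0], [0, -3, 0, 0], [0, 0, -3, 1], [0, 0, 0, -3]]

The characteristic polynomial is det(xI - A) = (x + 3)^4, so the eigenvalues are -3 (algebraic multiplicity 4).

For λ = -3: rank(A + 3I) = 2, rank((A + 3I)^2) = 0. The eigenspace has dimension 4 - 2 = 2, so there are 2 Jordan blocks; the rank sequence gives block sizes [2, 2].

Assembling the blocks gives the Jordan form J above.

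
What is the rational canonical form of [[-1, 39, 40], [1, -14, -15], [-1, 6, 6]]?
R = [[0, 0, 25], [1, 0, -15], [0, 1, -9]]

The invariant factors of A (the non-unit diagonal entries of the Smith normal form of xI - A over ℚ[x]) are (x - 1)(x + 5)^2, each dividing the next. The characteristic polynomial is their product, (x - 1)(x + 5)^2.

The rational canonical form is the block-diagonal matrix of companion matrices C(f_i):
R = [[0, 0, 25], [1, 0, -15], [0, 1, -9]].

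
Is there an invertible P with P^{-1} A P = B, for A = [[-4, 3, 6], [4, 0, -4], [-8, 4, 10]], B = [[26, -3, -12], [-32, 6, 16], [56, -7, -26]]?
Yes.

Two matrices over a field are similar if and only if they have the same invariant factors.

Both A and B have characteristic polynomial (x - 2)^3 and minimal polynomial (x - 2)^2. Computing further, both have invariant factors x - 2, (x - 2)^2. Hence A and B are similar.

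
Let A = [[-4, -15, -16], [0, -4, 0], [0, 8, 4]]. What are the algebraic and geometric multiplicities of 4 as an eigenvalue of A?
algebraic multiplicity 1, geometric multiplicity 1

The characteristic polynomial is (x - 4)(x + 4)^2, so the factor x - 4 appears with exponent 1: the algebraic multiplicity is 1.

rank(A - 4I) = 2, so the eigenspace has dimension 3 - 2 = 1: the geometric multiplicity is 1.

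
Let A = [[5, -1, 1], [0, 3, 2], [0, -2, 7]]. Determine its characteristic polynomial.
χ_A(x) = (x - 5)^3

xI - A = [[x - 5, 1, -1], [0, x - 3, -2], [0, 2, x - 7]].

Expanding det(xI - A) along the first row:
det(xI - A) = + (x - 5)·det([[x - 3, -2], [2, x - 7]]) - (1)·det([[0, -2], [0, x - 7]]) + (-1)·det([[0, x - 3], [0, 2]]).

Evaluating gives χ_A(x) = x^3 - 15x^2 + 75x - 125 = (x - 5)^3.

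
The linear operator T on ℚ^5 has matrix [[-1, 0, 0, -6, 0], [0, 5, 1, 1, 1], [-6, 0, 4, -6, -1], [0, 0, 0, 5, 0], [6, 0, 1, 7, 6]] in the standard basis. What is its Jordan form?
The characteristic polynomial is det(xI - A) = (x - 5)^4(x + 1), so the eigenvalues are -1 (algebraic multiplicity 1), 5 (algebraic multiplicity 4).

For λ = -1: algebraic multiplicity 1 gives one 1×1 block.

For λ = 5: rank(A - 5I) = 3, rank((A - 5I)^2) = 2, rank((A - 5I)^3) = 1. The eigenspace has dimension 5 - 3 = 2, so there are 2 Jordan blocks; the rank sequence gives block sizes [3, 1].

Assembling the blocks gives the Jordan form J above.

J = [[-1, 0, 0, 0, 0], [0, 5, 1, 0, 0], [0, 0, 5, 1, 0], [0, 0, 0, 5, 0], [0, 0, 0, 0, 5]]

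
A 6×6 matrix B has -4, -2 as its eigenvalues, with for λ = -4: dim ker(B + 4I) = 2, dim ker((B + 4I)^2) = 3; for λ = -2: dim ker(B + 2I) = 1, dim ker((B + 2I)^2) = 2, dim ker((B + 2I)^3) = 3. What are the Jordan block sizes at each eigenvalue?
Jordan blocks: (-4, 2), (-4, 1), (-2, 3)

λ = -4: successive nullity increments [2, 1] count blocks of size ≥ k; block sizes are [2, 1].
λ = -2: successive nullity increments [1, 1, 1] count blocks of size ≥ k; block sizes are [3].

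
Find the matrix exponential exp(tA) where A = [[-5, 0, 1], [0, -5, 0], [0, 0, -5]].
e^{tA} = [[e^{-5*t}, 0, t*e^{-5*t}], [0, e^{-5*t}, 0], [0, 0, e^{-5*t}]]

A has Jordan form J = [[-5, 1, 0], [0, -5, 0], [0, 0, -5]] with A = PJP^{-1}, so e^{tA} = P e^{tJ} P^{-1}.

For a Jordan block J_k(λ), e^{tJ_k(λ)} = e^{λt} · (I + tN + t^2 N^2/2! + ... + t^{k-1} N^{k-1}/(k-1)!) where N is the nilpotent superdiagonal part.

Assembling the blocks and conjugating back gives the entries of e^{tA} as shown above.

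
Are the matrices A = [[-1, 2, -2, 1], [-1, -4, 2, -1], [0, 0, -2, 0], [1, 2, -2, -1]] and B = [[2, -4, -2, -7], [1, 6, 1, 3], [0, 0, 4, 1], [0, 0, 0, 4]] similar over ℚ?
No.

trace(A) = -8 but trace(B) = 16. The trace is a similarity invariant, so A and B are not similar.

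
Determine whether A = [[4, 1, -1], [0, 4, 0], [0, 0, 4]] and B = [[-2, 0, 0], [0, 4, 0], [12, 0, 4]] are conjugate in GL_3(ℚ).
No.

trace(A) = 12 but trace(B) = 6. The trace is a similarity invariant, so A and B are not similar.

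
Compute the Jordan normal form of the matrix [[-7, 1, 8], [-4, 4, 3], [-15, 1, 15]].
The characteristic polynomial is det(xI - A) = (x - 4)^3, so the eigenvalues are 4 (algebraic multiplicity 3).

For λ = 4: rank(A - 4I) = 2, rank((A - 4I)^2) = 1, rank((A - 4I)^3) = 0. The eigenspace has dimension 3 - 2 = 1, so there is 1 Jordan block; the rank sequence gives block sizes [3].

Assembling the blocks gives the Jordan form J above.

J = [[4, 1, 0], [0, 4, 1], [0, 0, 4]]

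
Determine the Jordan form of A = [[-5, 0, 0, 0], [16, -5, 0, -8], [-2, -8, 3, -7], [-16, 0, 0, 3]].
The characteristic polynomial is det(xI - A) = (x - 3)^2(x + 5)^2, so the eigenvalues are -5 (algebraic multiplicity 2), 3 (algebraic multiplicity 2).

For λ = -5: rank(A + 5I) = 2. The eigenspace has dimension 4 - 2 = 2, so there are 2 Jordan blocks; the rank sequence gives block sizes [1, 1].

For λ = 3: rank(A - 3I) = 3, rank((A - 3I)^2) = 2. The eigenspace has dimension 4 - 3 = 1, so there is 1 Jordan block; the rank sequence gives block sizes [2].

Assembling the blocks gives the Jordan form J above.

J = [[-5, 0, 0, 0], [0, -5, 0, 0], [0, 0, 3, 1], [0, 0, 0, 3]]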